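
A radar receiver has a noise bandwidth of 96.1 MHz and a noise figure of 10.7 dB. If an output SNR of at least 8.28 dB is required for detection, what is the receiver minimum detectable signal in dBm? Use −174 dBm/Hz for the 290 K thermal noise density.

−75.2 dBm

Sensitivity = −174 + 10 log₁₀(B) + NF + SNR_min
= −174 + 79.83 + 10.7 + 8.28
= −75.19 dBm → −75.2 dBm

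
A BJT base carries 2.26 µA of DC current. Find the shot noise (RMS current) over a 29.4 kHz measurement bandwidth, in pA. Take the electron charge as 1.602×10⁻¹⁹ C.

146 pA

I_n = √(2qI·B)
2qI·B = 2 × 1.602×10⁻¹⁹ × 2.26×10⁻⁶ × 2.94×10⁴ = 2.13×10⁻²⁰ A²
I_n = √(2.13×10⁻²⁰) = 1.46×10⁻¹⁰ A = 146 pA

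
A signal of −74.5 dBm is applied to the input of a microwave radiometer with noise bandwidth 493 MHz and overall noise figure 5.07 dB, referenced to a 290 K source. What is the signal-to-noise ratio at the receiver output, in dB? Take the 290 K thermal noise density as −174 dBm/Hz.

7.5 dB

Noise floor: N = −174 + 10 log₁₀(B) + NF
10 log₁₀(4.93×10⁸) = 86.93 dB
N = −174 + 86.93 + 5.07 = −82.00 dBm
SNR = P_sig − N = −74.5 − (−82.00) = 7.50 dB → 7.5 dB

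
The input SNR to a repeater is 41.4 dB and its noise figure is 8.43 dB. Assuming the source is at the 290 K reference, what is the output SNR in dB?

32.97 dB

By definition F = SNR_in/SNR_out, so in dB: SNR_out = SNR_in − NF
SNR_out = 41.4 − 8.43 = 32.97 dB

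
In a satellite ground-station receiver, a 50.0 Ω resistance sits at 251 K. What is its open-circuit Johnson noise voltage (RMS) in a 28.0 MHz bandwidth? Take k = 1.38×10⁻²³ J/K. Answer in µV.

4.40 µV

V_n = √(4kTRB)
4kTRB = 4 × 1.38×10⁻²³ × 251 × 5.00×10¹ × 2.80×10⁷ = 1.94×10⁻¹¹ V²
V_n = √(1.94×10⁻¹¹) = 4.40×10⁻⁶ V = 4.40 µV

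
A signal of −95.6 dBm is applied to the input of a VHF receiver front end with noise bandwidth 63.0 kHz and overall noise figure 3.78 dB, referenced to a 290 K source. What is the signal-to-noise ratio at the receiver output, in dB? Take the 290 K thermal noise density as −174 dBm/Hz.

26.6 dB

Noise floor: N = −174 + 10 log₁₀(B) + NF
10 log₁₀(6.30×10⁴) = 47.99 dB
N = −174 + 47.99 + 3.78 = −122.23 dBm
SNR = P_sig − N = −95.6 − (−122.23) = 26.63 dB → 26.6 dB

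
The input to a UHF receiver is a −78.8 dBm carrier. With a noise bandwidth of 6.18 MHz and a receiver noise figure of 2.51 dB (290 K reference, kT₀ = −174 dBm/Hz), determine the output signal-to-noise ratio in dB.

Noise floor: N = −174 + 10 log₁₀(B) + NF
10 log₁₀(6.18×10⁶) = 67.91 dB
N = −174 + 67.91 + 2.51 = −103.58 dBm
SNR = P_sig − N = −78.8 − (−103.58) = 24.78 dB → 24.8 dB

24.8 dB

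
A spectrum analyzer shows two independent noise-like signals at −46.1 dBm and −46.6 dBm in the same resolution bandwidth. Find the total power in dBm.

−43.3 dBm

Convert to linear, add, convert back:
P₁ = 2.45×10⁻⁸ W, P₂ = 2.19×10⁻⁸ W
P_tot = 4.64×10⁻⁸ W → 10 log₁₀(P_tot / 10⁻³) = −43.3 dBm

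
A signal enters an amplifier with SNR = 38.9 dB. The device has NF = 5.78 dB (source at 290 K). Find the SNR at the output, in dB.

By definition F = SNR_in/SNR_out, so in dB: SNR_out = SNR_in − NF
SNR_out = 38.9 − 5.78 = 33.12 dB

33.12 dB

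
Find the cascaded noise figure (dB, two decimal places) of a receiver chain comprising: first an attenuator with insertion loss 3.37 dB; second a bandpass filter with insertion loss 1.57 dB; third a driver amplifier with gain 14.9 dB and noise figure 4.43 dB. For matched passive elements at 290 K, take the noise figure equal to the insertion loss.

9.37 dB

Convert to linear (a loss of L dB is a gain of −L dB): F_i = 10^(NF_i/10), G_i = 10^(G_i,dB/10)
  Stage 1: F_1 = 10^(3.37/10) = 2.173, G_1 = 10^(−3.37/10) = 0.4603
  Stage 2: F_2 = 10^(1.57/10) = 1.435, G_2 = 10^(−1.57/10) = 0.6966
  Stage 3: F_3 = 10^(4.43/10) = 2.773, G_3 = 10^(14.9/10) = 30.90
Friis cascade:
  F = 2.173 + (1.435 − 1)/0.4603 + (2.773 − 1)/0.3206 = 8.650
NF = 10 log₁₀(8.650) = 9.37 dB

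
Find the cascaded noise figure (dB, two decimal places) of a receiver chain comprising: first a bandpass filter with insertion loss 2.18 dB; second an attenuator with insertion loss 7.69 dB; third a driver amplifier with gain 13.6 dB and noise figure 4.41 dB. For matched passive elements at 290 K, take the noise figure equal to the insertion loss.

Convert to linear (a loss of L dB is a gain of −L dB): F_i = 10^(NF_i/10), G_i = 10^(G_i,dB/10)
  Stage 1: F_1 = 10^(2.18/10) = 1.652, G_1 = 10^(−2.18/10) = 0.6053
  Stage 2: F_2 = 10^(7.69/10) = 5.875, G_2 = 10^(−7.69/10) = 0.1702
  Stage 3: F_3 = 10^(4.41/10) = 2.761, G_3 = 10^(13.6/10) = 22.91
Friis cascade:
  F = 1.652 + (5.875 − 1)/0.6053 + (2.761 − 1)/0.1030 = 26.79
NF = 10 log₁₀(26.79) = 14.28 dB

14.28 dB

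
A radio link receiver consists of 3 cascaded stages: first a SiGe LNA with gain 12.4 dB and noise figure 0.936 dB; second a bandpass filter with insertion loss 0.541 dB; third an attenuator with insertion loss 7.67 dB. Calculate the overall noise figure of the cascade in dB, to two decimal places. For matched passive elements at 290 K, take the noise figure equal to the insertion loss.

Convert to linear (a loss of L dB is a gain of −L dB): F_i = 10^(NF_i/10), G_i = 10^(G_i,dB/10)
  Stage 1: F_1 = 10^(0.936/10) = 1.241, G_1 = 10^(12.4/10) = 17.38
  Stage 2: F_2 = 10^(0.541/10) = 1.133, G_2 = 10^(−0.541/10) = 0.8829
  Stage 3: F_3 = 10^(7.67/10) = 5.848, G_3 = 10^(−7.67/10) = 0.1710
Friis cascade:
  F = 1.241 + (1.133 − 1)/17.38 + (5.848 − 1)/15.34 = 1.564
NF = 10 log₁₀(1.564) = 1.94 dB

1.94 dB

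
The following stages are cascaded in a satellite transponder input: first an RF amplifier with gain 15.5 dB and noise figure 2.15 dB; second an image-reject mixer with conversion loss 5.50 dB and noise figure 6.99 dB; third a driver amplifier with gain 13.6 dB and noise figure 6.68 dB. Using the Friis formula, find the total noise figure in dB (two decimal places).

3.26 dB

Convert to linear (a loss of L dB is a gain of −L dB): F_i = 10^(NF_i/10), G_i = 10^(G_i,dB/10)
  Stage 1: F_1 = 10^(2.15/10) = 1.641, G_1 = 10^(15.5/10) = 35.48
  Stage 2: F_2 = 10^(6.99/10) = 5.000, G_2 = 10^(−5.50/10) = 0.2818
  Stage 3: F_3 = 10^(6.68/10) = 4.656, G_3 = 10^(13.6/10) = 22.91
Friis cascade:
  F = 1.641 + (5.000 − 1)/35.48 + (4.656 − 1)/10.00 = 2.119
NF = 10 log₁₀(2.119) = 3.26 dB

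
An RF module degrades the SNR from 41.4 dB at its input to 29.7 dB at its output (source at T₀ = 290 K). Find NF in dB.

NF (dB) = SNR_in(dB) − SNR_out(dB) when the source is at T₀
NF = 41.4 − 29.7 = 11.7 dB

11.7 dB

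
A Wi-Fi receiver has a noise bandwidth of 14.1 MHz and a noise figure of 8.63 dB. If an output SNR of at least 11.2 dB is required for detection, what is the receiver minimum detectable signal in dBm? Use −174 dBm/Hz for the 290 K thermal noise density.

Sensitivity = −174 + 10 log₁₀(B) + NF + SNR_min
= −174 + 71.49 + 8.63 + 11.2
= −82.68 dBm → −82.7 dBm

−82.7 dBm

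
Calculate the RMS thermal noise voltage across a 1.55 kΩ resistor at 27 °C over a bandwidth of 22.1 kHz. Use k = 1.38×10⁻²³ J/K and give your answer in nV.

753 nV

T = 27 °C + 273.15 = 300.15 K
V_n = √(4kTRB)
4kTRB = 4 × 1.38×10⁻²³ × 300.15 × 1.55×10³ × 2.21×10⁴ = 5.68×10⁻¹³ V²
V_n = √(5.68×10⁻¹³) = 7.53×10⁻⁷ V = 753 nV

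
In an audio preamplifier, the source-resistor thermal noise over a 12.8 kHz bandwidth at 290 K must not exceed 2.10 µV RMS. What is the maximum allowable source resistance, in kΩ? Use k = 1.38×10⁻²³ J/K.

Johnson–Nyquist: V_n = √(4kTRB) ⇒ R = V_n² / (4kTB)
4kTB = 4 × 1.38×10⁻²³ × 290 × 1.28×10⁴ = 2.05×10⁻¹⁶
R = (2.10×10⁻⁶)² / 2.05×10⁻¹⁶ = 2.15×10⁴ Ω = 21.5 kΩ

21.5 kΩ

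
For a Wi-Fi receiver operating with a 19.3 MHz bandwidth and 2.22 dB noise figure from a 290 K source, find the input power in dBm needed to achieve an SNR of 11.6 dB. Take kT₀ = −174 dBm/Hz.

−87.3 dBm

Sensitivity = −174 + 10 log₁₀(B) + NF + SNR_min
= −174 + 72.86 + 2.22 + 11.6
= −87.32 dBm → −87.3 dBm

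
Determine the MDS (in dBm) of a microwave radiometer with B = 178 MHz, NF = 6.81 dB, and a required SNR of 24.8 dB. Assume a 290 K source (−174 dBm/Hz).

−59.9 dBm

Sensitivity = −174 + 10 log₁₀(B) + NF + SNR_min
= −174 + 82.5 + 6.81 + 24.8
= −59.89 dBm → −59.9 dBm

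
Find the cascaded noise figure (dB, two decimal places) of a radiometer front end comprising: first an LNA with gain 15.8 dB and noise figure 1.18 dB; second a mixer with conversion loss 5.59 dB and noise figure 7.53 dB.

Convert to linear (a loss of L dB is a gain of −L dB): F_i = 10^(NF_i/10), G_i = 10^(G_i,dB/10)
  Stage 1: F_1 = 10^(1.18/10) = 1.312, G_1 = 10^(15.8/10) = 38.02
  Stage 2: F_2 = 10^(7.53/10) = 5.662, G_2 = 10^(−5.59/10) = 0.2761
Friis cascade:
  F = 1.312 + (5.662 − 1)/38.02 = 1.435
NF = 10 log₁₀(1.435) = 1.57 dB

1.57 dB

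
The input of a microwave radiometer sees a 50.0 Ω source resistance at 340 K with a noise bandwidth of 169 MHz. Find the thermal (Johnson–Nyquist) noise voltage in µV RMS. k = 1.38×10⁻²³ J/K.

12.6 µV

V_n = √(4kTRB)
4kTRB = 4 × 1.38×10⁻²³ × 340 × 5.00×10¹ × 1.69×10⁸ = 1.59×10⁻¹⁰ V²
V_n = √(1.59×10⁻¹⁰) = 1.26×10⁻⁵ V = 12.6 µV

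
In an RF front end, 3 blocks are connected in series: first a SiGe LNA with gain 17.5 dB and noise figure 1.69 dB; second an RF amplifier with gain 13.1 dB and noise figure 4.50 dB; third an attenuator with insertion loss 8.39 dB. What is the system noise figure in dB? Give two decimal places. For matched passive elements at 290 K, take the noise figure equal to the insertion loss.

1.80 dB

Convert to linear (a loss of L dB is a gain of −L dB): F_i = 10^(NF_i/10), G_i = 10^(G_i,dB/10)
  Stage 1: F_1 = 10^(1.69/10) = 1.476, G_1 = 10^(17.5/10) = 56.23
  Stage 2: F_2 = 10^(4.50/10) = 2.818, G_2 = 10^(13.1/10) = 20.42
  Stage 3: F_3 = 10^(8.39/10) = 6.902, G_3 = 10^(−8.39/10) = 0.1449
Friis cascade:
  F = 1.476 + (2.818 − 1)/56.23 + (6.902 − 1)/1148 = 1.513
NF = 10 log₁₀(1.513) = 1.80 dB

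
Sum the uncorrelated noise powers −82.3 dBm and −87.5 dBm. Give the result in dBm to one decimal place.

Convert to linear, add, convert back:
P₁ = 5.89×10⁻¹² W, P₂ = 1.78×10⁻¹² W
P_tot = 7.67×10⁻¹² W → 10 log₁₀(P_tot / 10⁻³) = −81.2 dBm

−81.2 dBm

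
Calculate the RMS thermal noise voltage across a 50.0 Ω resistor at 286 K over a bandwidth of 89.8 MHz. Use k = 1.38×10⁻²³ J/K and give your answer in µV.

8.42 µV

V_n = √(4kTRB)
4kTRB = 4 × 1.38×10⁻²³ × 286 × 5.00×10¹ × 8.98×10⁷ = 7.09×10⁻¹¹ V²
V_n = √(7.09×10⁻¹¹) = 8.42×10⁻⁶ V = 8.42 µV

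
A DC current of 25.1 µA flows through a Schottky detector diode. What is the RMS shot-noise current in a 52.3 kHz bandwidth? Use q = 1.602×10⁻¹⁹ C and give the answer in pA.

I_n = √(2qI·B)
2qI·B = 2 × 1.602×10⁻¹⁹ × 2.51×10⁻⁵ × 5.23×10⁴ = 4.21×10⁻¹⁹ A²
I_n = √(4.21×10⁻¹⁹) = 6.49×10⁻¹⁰ A = 649 pA

649 pA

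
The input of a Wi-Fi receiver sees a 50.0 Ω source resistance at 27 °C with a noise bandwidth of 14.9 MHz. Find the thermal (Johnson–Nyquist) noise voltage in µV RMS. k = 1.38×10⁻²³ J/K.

3.51 µV

T = 27 °C + 273.15 = 300.15 K
V_n = √(4kTRB)
4kTRB = 4 × 1.38×10⁻²³ × 300.15 × 5.00×10¹ × 1.49×10⁷ = 1.23×10⁻¹¹ V²
V_n = √(1.23×10⁻¹¹) = 3.51×10⁻⁶ V = 3.51 µV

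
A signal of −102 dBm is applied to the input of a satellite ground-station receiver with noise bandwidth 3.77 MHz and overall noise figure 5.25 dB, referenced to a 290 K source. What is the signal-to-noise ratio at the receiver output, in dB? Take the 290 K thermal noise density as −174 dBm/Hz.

1.0 dB

Noise floor: N = −174 + 10 log₁₀(B) + NF
10 log₁₀(3.77×10⁶) = 65.76 dB
N = −174 + 65.76 + 5.25 = −102.99 dBm
SNR = P_sig − N = −102 − (−102.99) = 0.99 dB → 1.0 dB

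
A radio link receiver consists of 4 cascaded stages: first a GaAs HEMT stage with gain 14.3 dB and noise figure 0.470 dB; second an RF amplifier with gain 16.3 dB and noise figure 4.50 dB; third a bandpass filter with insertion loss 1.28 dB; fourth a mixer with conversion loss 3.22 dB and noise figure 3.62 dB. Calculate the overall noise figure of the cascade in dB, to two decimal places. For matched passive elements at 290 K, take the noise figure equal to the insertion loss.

0.73 dB

Convert to linear (a loss of L dB is a gain of −L dB): F_i = 10^(NF_i/10), G_i = 10^(G_i,dB/10)
  Stage 1: F_1 = 10^(0.470/10) = 1.114, G_1 = 10^(14.3/10) = 26.92
  Stage 2: F_2 = 10^(4.50/10) = 2.818, G_2 = 10^(16.3/10) = 42.66
  Stage 3: F_3 = 10^(1.28/10) = 1.343, G_3 = 10^(−1.28/10) = 0.7447
  Stage 4: F_4 = 10^(3.62/10) = 2.301, G_4 = 10^(−3.22/10) = 0.4764
Friis cascade:
  F = 1.114 + (2.818 − 1)/26.92 + (1.343 − 1)/1148 + (2.301 − 1)/855.1 = 1.184
NF = 10 log₁₀(1.184) = 0.73 dB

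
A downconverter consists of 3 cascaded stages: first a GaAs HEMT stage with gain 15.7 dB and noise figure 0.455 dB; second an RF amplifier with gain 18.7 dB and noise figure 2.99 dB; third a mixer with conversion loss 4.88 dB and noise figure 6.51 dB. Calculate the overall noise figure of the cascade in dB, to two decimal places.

Convert to linear (a loss of L dB is a gain of −L dB): F_i = 10^(NF_i/10), G_i = 10^(G_i,dB/10)
  Stage 1: F_1 = 10^(0.455/10) = 1.110, G_1 = 10^(15.7/10) = 37.15
  Stage 2: F_2 = 10^(2.99/10) = 1.991, G_2 = 10^(18.7/10) = 74.13
  Stage 3: F_3 = 10^(6.51/10) = 4.477, G_3 = 10^(−4.88/10) = 0.3251
Friis cascade:
  F = 1.110 + (1.991 − 1)/37.15 + (4.477 − 1)/2754 = 1.138
NF = 10 log₁₀(1.138) = 0.56 dB

0.56 dB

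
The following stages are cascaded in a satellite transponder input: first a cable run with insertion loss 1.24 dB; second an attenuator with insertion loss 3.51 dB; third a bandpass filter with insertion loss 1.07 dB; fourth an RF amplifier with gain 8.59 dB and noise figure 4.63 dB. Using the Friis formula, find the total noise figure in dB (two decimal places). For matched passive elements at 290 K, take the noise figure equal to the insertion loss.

10.45 dB

Convert to linear (a loss of L dB is a gain of −L dB): F_i = 10^(NF_i/10), G_i = 10^(G_i,dB/10)
  Stage 1: F_1 = 10^(1.24/10) = 1.330, G_1 = 10^(−1.24/10) = 0.7516
  Stage 2: F_2 = 10^(3.51/10) = 2.244, G_2 = 10^(−3.51/10) = 0.4457
  Stage 3: F_3 = 10^(1.07/10) = 1.279, G_3 = 10^(−1.07/10) = 0.7816
  Stage 4: F_4 = 10^(4.63/10) = 2.904, G_4 = 10^(8.59/10) = 7.228
Friis cascade:
  F = 1.330 + (2.244 − 1)/0.7516 + (1.279 − 1)/0.3350 + (2.904 − 1)/0.2618 = 11.09
NF = 10 log₁₀(11.09) = 10.45 dB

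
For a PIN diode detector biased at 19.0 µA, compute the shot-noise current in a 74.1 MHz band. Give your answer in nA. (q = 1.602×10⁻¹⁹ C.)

21.2 nA

I_n = √(2qI·B)
2qI·B = 2 × 1.602×10⁻¹⁹ × 1.90×10⁻⁵ × 7.41×10⁷ = 4.51×10⁻¹⁶ A²
I_n = √(4.51×10⁻¹⁶) = 2.12×10⁻⁸ A = 21.2 nA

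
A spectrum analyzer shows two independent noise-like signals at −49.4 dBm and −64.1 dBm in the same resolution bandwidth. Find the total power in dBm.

−49.3 dBm

Convert to linear, add, convert back:
P₁ = 1.15×10⁻⁸ W, P₂ = 3.89×10⁻¹⁰ W
P_tot = 1.19×10⁻⁸ W → 10 log₁₀(P_tot / 10⁻³) = −49.3 dBm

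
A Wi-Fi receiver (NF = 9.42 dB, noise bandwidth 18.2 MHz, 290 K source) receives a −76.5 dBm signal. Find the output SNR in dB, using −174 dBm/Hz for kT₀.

15.5 dB

Noise floor: N = −174 + 10 log₁₀(B) + NF
10 log₁₀(1.82×10⁷) = 72.6 dB
N = −174 + 72.6 + 9.42 = −91.98 dBm
SNR = P_sig − N = −76.5 − (−91.98) = 15.48 dB → 15.5 dB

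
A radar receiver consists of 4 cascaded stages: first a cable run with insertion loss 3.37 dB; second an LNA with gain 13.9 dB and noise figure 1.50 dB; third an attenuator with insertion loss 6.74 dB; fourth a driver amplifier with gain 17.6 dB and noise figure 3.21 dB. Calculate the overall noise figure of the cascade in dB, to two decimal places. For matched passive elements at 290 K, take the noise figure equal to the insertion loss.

Convert to linear (a loss of L dB is a gain of −L dB): F_i = 10^(NF_i/10), G_i = 10^(G_i,dB/10)
  Stage 1: F_1 = 10^(3.37/10) = 2.173, G_1 = 10^(−3.37/10) = 0.4603
  Stage 2: F_2 = 10^(1.50/10) = 1.413, G_2 = 10^(13.9/10) = 24.55
  Stage 3: F_3 = 10^(6.74/10) = 4.721, G_3 = 10^(−6.74/10) = 0.2118
  Stage 4: F_4 = 10^(3.21/10) = 2.094, G_4 = 10^(17.6/10) = 57.54
Friis cascade:
  F = 2.173 + (1.413 − 1)/0.4603 + (4.721 − 1)/11.30 + (2.094 − 1)/2.393 = 3.855
NF = 10 log₁₀(3.855) = 5.86 dB

5.86 dB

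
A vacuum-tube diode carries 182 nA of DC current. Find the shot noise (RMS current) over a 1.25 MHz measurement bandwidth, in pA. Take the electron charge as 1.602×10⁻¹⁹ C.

I_n = √(2qI·B)
2qI·B = 2 × 1.602×10⁻¹⁹ × 1.82×10⁻⁷ × 1.25×10⁶ = 7.29×10⁻²⁰ A²
I_n = √(7.29×10⁻²⁰) = 2.70×10⁻¹⁰ A = 270 pA

270 pA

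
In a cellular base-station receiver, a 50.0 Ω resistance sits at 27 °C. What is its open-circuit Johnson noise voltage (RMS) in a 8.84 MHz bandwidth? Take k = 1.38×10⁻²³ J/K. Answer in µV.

2.71 µV

T = 27 °C + 273.15 = 300.15 K
V_n = √(4kTRB)
4kTRB = 4 × 1.38×10⁻²³ × 300.15 × 5.00×10¹ × 8.84×10⁶ = 7.32×10⁻¹² V²
V_n = √(7.32×10⁻¹²) = 2.71×10⁻⁶ V = 2.71 µV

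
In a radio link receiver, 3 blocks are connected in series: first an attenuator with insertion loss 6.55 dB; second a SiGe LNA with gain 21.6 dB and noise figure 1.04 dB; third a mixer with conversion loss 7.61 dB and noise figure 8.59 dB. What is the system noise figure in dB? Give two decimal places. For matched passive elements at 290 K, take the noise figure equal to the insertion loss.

7.73 dB

Convert to linear (a loss of L dB is a gain of −L dB): F_i = 10^(NF_i/10), G_i = 10^(G_i,dB/10)
  Stage 1: F_1 = 10^(6.55/10) = 4.519, G_1 = 10^(−6.55/10) = 0.2213
  Stage 2: F_2 = 10^(1.04/10) = 1.271, G_2 = 10^(21.6/10) = 144.5
  Stage 3: F_3 = 10^(8.59/10) = 7.228, G_3 = 10^(−7.61/10) = 0.1734
Friis cascade:
  F = 4.519 + (1.271 − 1)/0.2213 + (7.228 − 1)/31.99 = 5.936
NF = 10 log₁₀(5.936) = 7.73 dB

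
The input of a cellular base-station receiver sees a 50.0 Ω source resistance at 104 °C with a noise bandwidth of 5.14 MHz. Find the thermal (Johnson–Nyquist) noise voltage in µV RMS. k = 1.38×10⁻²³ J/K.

T = 104 °C + 273.15 = 377.15 K
V_n = √(4kTRB)
4kTRB = 4 × 1.38×10⁻²³ × 377.15 × 5.00×10¹ × 5.14×10⁶ = 5.35×10⁻¹² V²
V_n = √(5.35×10⁻¹²) = 2.31×10⁻⁶ V = 2.31 µV

2.31 µV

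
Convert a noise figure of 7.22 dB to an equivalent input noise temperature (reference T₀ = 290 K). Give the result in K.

F = 10^(7.22/10) = 5.2723
T_e = (F − 1)·T₀ = (5.2723 − 1) × 290 = 1239 K

1239 K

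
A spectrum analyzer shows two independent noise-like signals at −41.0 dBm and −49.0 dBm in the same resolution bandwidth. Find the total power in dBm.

Convert to linear, add, convert back:
P₁ = 7.94×10⁻⁸ W, P₂ = 1.26×10⁻⁸ W
P_tot = 9.20×10⁻⁸ W → 10 log₁₀(P_tot / 10⁻³) = −40.4 dBm

−40.4 dBm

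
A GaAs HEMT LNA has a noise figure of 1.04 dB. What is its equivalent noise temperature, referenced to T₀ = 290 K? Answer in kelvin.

F = 10^(1.04/10) = 1.27057
T_e = (F − 1)·T₀ = (1.27057 − 1) × 290 = 78.5 K

78.5 K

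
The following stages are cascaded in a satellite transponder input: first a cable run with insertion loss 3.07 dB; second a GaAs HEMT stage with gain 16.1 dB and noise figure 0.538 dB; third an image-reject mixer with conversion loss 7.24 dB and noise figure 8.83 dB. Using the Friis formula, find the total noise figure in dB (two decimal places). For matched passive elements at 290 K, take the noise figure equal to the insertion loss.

4.19 dB

Convert to linear (a loss of L dB is a gain of −L dB): F_i = 10^(NF_i/10), G_i = 10^(G_i,dB/10)
  Stage 1: F_1 = 10^(3.07/10) = 2.028, G_1 = 10^(−3.07/10) = 0.4932
  Stage 2: F_2 = 10^(0.538/10) = 1.132, G_2 = 10^(16.1/10) = 40.74
  Stage 3: F_3 = 10^(8.83/10) = 7.638, G_3 = 10^(−7.24/10) = 0.1888
Friis cascade:
  F = 2.028 + (1.132 − 1)/0.4932 + (7.638 − 1)/20.09 = 2.626
NF = 10 log₁₀(2.626) = 4.19 dB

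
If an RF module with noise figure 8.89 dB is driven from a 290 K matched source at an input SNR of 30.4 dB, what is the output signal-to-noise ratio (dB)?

21.51 dB

By definition F = SNR_in/SNR_out, so in dB: SNR_out = SNR_in − NF
SNR_out = 30.4 − 8.89 = 21.51 dB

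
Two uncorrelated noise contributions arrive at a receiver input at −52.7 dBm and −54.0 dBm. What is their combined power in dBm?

−50.3 dBm

Convert to linear, add, convert back:
P₁ = 5.37×10⁻⁹ W, P₂ = 3.98×10⁻⁹ W
P_tot = 9.35×10⁻⁹ W → 10 log₁₀(P_tot / 10⁻³) = −50.3 dBm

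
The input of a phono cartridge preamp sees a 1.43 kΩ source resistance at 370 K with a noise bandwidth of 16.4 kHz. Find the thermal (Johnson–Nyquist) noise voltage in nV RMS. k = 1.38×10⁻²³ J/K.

V_n = √(4kTRB)
4kTRB = 4 × 1.38×10⁻²³ × 370 × 1.43×10³ × 1.64×10⁴ = 4.79×10⁻¹³ V²
V_n = √(4.79×10⁻¹³) = 6.92×10⁻⁷ V = 692 nV

692 nV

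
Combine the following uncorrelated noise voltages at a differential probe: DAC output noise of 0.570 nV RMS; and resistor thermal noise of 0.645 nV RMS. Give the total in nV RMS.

Uncorrelated sources add in power (mean-square): V_tot = √(ΣV_i²)
V_tot = √[(5.70×10⁻¹⁰)² + (6.45×10⁻¹⁰)²] = 8.61×10⁻¹⁰ V = 0.861 nV

0.861 nV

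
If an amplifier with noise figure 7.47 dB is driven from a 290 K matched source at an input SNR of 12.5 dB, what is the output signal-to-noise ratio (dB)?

5.03 dB

By definition F = SNR_in/SNR_out, so in dB: SNR_out = SNR_in − NF
SNR_out = 12.5 − 7.47 = 5.03 dB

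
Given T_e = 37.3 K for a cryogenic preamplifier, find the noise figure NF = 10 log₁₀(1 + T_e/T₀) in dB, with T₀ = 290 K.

F = 1 + T_e/T₀ = 1 + 37.3/290 = 1.12862
NF = 10 log₁₀(1.12862) = 0.525 dB

0.525 dB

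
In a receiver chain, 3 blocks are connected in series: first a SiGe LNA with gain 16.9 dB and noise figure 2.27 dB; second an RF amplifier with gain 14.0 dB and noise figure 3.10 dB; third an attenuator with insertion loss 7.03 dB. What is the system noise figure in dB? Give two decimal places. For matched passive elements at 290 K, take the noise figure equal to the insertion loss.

Convert to linear (a loss of L dB is a gain of −L dB): F_i = 10^(NF_i/10), G_i = 10^(G_i,dB/10)
  Stage 1: F_1 = 10^(2.27/10) = 1.687, G_1 = 10^(16.9/10) = 48.98
  Stage 2: F_2 = 10^(3.10/10) = 2.042, G_2 = 10^(14.0/10) = 25.12
  Stage 3: F_3 = 10^(7.03/10) = 5.047, G_3 = 10^(−7.03/10) = 0.1982
Friis cascade:
  F = 1.687 + (2.042 − 1)/48.98 + (5.047 − 1)/1230 = 1.711
NF = 10 log₁₀(1.711) = 2.33 dB

2.33 dB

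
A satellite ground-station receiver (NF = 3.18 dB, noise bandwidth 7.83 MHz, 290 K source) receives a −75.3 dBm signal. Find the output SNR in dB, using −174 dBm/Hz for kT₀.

Noise floor: N = −174 + 10 log₁₀(B) + NF
10 log₁₀(7.83×10⁶) = 68.94 dB
N = −174 + 68.94 + 3.18 = −101.88 dBm
SNR = P_sig − N = −75.3 − (−101.88) = 26.58 dB → 26.6 dB

26.6 dB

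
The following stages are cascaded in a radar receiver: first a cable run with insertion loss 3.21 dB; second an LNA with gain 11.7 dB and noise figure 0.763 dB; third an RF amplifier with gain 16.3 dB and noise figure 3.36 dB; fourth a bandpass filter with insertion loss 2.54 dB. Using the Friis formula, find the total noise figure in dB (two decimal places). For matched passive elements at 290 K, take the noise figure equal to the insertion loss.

Convert to linear (a loss of L dB is a gain of −L dB): F_i = 10^(NF_i/10), G_i = 10^(G_i,dB/10)
  Stage 1: F_1 = 10^(3.21/10) = 2.094, G_1 = 10^(−3.21/10) = 0.4775
  Stage 2: F_2 = 10^(0.763/10) = 1.192, G_2 = 10^(11.7/10) = 14.79
  Stage 3: F_3 = 10^(3.36/10) = 2.168, G_3 = 10^(16.3/10) = 42.66
  Stage 4: F_4 = 10^(2.54/10) = 1.795, G_4 = 10^(−2.54/10) = 0.5572
Friis cascade:
  F = 2.094 + (1.192 − 1)/0.4775 + (2.168 − 1)/7.063 + (1.795 − 1)/301.3 = 2.664
NF = 10 log₁₀(2.664) = 4.26 dB

4.26 dB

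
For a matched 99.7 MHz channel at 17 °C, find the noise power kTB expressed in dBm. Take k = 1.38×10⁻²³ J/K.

−94.0 dBm

T = 17 °C + 273.15 = 290.15 K
P_n = kTB = 1.38×10⁻²³ × 290.15 × 9.97×10⁷ = 3.99×10⁻¹³ W
In dBm: 10 log₁₀(3.99×10⁻¹³ / 10⁻³) = −94.0 dBm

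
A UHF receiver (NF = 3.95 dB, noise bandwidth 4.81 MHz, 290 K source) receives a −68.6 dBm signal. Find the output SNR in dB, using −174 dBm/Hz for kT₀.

34.6 dB

Noise floor: N = −174 + 10 log₁₀(B) + NF
10 log₁₀(4.81×10⁶) = 66.82 dB
N = −174 + 66.82 + 3.95 = −103.23 dBm
SNR = P_sig − N = −68.6 − (−103.23) = 34.63 dB → 34.6 dB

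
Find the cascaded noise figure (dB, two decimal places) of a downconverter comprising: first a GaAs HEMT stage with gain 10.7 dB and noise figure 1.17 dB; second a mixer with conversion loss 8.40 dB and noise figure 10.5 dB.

3.38 dB

Convert to linear (a loss of L dB is a gain of −L dB): F_i = 10^(NF_i/10), G_i = 10^(G_i,dB/10)
  Stage 1: F_1 = 10^(1.17/10) = 1.309, G_1 = 10^(10.7/10) = 11.75
  Stage 2: F_2 = 10^(10.5/10) = 11.22, G_2 = 10^(−8.40/10) = 0.1445
Friis cascade:
  F = 1.309 + (11.22 − 1)/11.75 = 2.179
NF = 10 log₁₀(2.179) = 3.38 dB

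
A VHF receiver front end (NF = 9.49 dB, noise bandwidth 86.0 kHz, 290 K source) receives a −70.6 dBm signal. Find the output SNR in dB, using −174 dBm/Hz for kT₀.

44.6 dB

Noise floor: N = −174 + 10 log₁₀(B) + NF
10 log₁₀(8.60×10⁴) = 49.34 dB
N = −174 + 49.34 + 9.49 = −115.17 dBm
SNR = P_sig − N = −70.6 − (−115.17) = 44.57 dB → 44.6 dB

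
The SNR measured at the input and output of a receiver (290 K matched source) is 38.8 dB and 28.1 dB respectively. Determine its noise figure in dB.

NF (dB) = SNR_in(dB) − SNR_out(dB) when the source is at T₀
NF = 38.8 − 28.1 = 10.7 dB

10.7 dB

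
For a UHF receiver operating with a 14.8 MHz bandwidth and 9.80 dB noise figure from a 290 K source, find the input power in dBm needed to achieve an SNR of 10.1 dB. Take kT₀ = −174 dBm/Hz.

Sensitivity = −174 + 10 log₁₀(B) + NF + SNR_min
= −174 + 71.7 + 9.80 + 10.1
= −82.40 dBm → −82.4 dBm

−82.4 dBm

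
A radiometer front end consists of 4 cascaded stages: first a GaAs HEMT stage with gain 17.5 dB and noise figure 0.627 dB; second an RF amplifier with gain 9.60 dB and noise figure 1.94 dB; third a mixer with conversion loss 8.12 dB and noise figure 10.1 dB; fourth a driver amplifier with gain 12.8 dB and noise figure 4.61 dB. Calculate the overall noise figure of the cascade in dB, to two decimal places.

Convert to linear (a loss of L dB is a gain of −L dB): F_i = 10^(NF_i/10), G_i = 10^(G_i,dB/10)
  Stage 1: F_1 = 10^(0.627/10) = 1.155, G_1 = 10^(17.5/10) = 56.23
  Stage 2: F_2 = 10^(1.94/10) = 1.563, G_2 = 10^(9.60/10) = 9.120
  Stage 3: F_3 = 10^(10.1/10) = 10.23, G_3 = 10^(−8.12/10) = 0.1542
  Stage 4: F_4 = 10^(4.61/10) = 2.891, G_4 = 10^(12.8/10) = 19.05
Friis cascade:
  F = 1.155 + (1.563 − 1)/56.23 + (10.23 − 1)/512.9 + (2.891 − 1)/79.07 = 1.207
NF = 10 log₁₀(1.207) = 0.82 dB

0.82 dB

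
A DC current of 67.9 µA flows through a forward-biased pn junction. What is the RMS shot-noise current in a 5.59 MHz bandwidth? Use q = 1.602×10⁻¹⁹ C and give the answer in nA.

I_n = √(2qI·B)
2qI·B = 2 × 1.602×10⁻¹⁹ × 6.79×10⁻⁵ × 5.59×10⁶ = 1.22×10⁻¹⁶ A²
I_n = √(1.22×10⁻¹⁶) = 1.10×10⁻⁸ A = 11.0 nA

11.0 nA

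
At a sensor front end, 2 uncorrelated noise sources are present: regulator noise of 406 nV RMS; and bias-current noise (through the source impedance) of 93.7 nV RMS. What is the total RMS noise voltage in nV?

Uncorrelated sources add in power (mean-square): V_tot = √(ΣV_i²)
V_tot = √[(4.06×10⁻⁷)² + (9.37×10⁻⁸)²] = 4.17×10⁻⁷ V = 417 nV

417 nV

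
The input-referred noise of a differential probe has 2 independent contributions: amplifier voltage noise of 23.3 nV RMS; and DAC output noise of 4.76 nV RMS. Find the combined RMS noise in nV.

23.8 nV

Uncorrelated sources add in power (mean-square): V_tot = √(ΣV_i²)
V_tot = √[(2.33×10⁻⁸)² + (4.76×10⁻⁹)²] = 2.38×10⁻⁸ V = 23.8 nV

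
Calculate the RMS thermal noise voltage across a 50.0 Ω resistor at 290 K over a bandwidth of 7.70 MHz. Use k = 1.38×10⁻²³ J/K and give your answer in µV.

2.48 µV

V_n = √(4kTRB)
4kTRB = 4 × 1.38×10⁻²³ × 290 × 5.00×10¹ × 7.70×10⁶ = 6.16×10⁻¹² V²
V_n = √(6.16×10⁻¹²) = 2.48×10⁻⁶ V = 2.48 µV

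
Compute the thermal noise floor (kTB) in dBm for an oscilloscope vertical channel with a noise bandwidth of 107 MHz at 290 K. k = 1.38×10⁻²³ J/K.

P_n = kTB = 1.38×10⁻²³ × 290 × 1.07×10⁸ = 4.28×10⁻¹³ W
In dBm: 10 log₁₀(4.28×10⁻¹³ / 10⁻³) = −93.7 dBm

−93.7 dBm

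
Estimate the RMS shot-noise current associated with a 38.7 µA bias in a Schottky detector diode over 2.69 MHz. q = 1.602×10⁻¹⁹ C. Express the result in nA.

5.78 nA

I_n = √(2qI·B)
2qI·B = 2 × 1.602×10⁻¹⁹ × 3.87×10⁻⁵ × 2.69×10⁶ = 3.34×10⁻¹⁷ A²
I_n = √(3.34×10⁻¹⁷) = 5.78×10⁻⁹ A = 5.78 nA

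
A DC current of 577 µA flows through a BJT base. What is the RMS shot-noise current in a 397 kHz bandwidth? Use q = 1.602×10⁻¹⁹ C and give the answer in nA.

I_n = √(2qI·B)
2qI·B = 2 × 1.602×10⁻¹⁹ × 5.77×10⁻⁴ × 3.97×10⁵ = 7.34×10⁻¹⁷ A²
I_n = √(7.34×10⁻¹⁷) = 8.57×10⁻⁹ A = 8.57 nA

8.57 nA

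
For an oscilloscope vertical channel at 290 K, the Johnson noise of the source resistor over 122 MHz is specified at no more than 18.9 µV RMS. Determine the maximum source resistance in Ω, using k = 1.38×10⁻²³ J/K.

Johnson–Nyquist: V_n = √(4kTRB) ⇒ R = V_n² / (4kTB)
4kTB = 4 × 1.38×10⁻²³ × 290 × 1.22×10⁸ = 1.95×10⁻¹²
R = (1.89×10⁻⁵)² / 1.95×10⁻¹² = 1.83×10² Ω = 183 Ω

183 Ω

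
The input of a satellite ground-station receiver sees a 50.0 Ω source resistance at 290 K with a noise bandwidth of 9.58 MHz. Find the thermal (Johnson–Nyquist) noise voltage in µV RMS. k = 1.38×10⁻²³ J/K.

2.77 µV

V_n = √(4kTRB)
4kTRB = 4 × 1.38×10⁻²³ × 290 × 5.00×10¹ × 9.58×10⁶ = 7.67×10⁻¹² V²
V_n = √(7.67×10⁻¹²) = 2.77×10⁻⁶ V = 2.77 µV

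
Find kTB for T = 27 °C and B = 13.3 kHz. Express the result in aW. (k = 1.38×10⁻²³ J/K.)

T = 27 °C + 273.15 = 300.15 K
P_n = kTB = 1.38×10⁻²³ × 300.15 × 1.33×10⁴ = 5.51×10⁻¹⁷ W = 55.1 aW

55.1 aW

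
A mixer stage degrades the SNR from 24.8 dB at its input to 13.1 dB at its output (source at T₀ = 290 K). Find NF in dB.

NF (dB) = SNR_in(dB) − SNR_out(dB) when the source is at T₀
NF = 24.8 − 13.1 = 11.7 dB

11.7 dB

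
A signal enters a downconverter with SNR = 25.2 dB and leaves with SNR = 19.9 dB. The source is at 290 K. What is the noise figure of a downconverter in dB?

NF (dB) = SNR_in(dB) − SNR_out(dB) when the source is at T₀
NF = 25.2 − 19.9 = 5.3 dB

5.3 dB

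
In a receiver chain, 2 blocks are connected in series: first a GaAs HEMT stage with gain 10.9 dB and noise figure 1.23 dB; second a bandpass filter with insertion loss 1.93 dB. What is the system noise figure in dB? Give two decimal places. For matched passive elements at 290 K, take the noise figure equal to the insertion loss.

1.38 dB

Convert to linear (a loss of L dB is a gain of −L dB): F_i = 10^(NF_i/10), G_i = 10^(G_i,dB/10)
  Stage 1: F_1 = 10^(1.23/10) = 1.327, G_1 = 10^(10.9/10) = 12.30
  Stage 2: F_2 = 10^(1.93/10) = 1.560, G_2 = 10^(−1.93/10) = 0.6412
Friis cascade:
  F = 1.327 + (1.560 − 1)/12.30 = 1.373
NF = 10 log₁₀(1.373) = 1.38 dB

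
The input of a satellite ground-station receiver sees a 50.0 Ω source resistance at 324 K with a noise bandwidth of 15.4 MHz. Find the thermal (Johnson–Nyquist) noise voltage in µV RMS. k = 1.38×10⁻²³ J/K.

3.71 µV

V_n = √(4kTRB)
4kTRB = 4 × 1.38×10⁻²³ × 324 × 5.00×10¹ × 1.54×10⁷ = 1.38×10⁻¹¹ V²
V_n = √(1.38×10⁻¹¹) = 3.71×10⁻⁶ V = 3.71 µV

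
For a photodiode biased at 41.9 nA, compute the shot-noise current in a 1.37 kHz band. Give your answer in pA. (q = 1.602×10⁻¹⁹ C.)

4.29 pA

I_n = √(2qI·B)
2qI·B = 2 × 1.602×10⁻¹⁹ × 4.19×10⁻⁸ × 1.37×10³ = 1.84×10⁻²³ A²
I_n = √(1.84×10⁻²³) = 4.29×10⁻¹² A = 4.29 pA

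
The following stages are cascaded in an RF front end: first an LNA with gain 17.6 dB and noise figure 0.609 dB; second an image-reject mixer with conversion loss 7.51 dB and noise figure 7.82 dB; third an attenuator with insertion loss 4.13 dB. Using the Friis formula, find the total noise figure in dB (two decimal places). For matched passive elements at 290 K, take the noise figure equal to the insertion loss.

Convert to linear (a loss of L dB is a gain of −L dB): F_i = 10^(NF_i/10), G_i = 10^(G_i,dB/10)
  Stage 1: F_1 = 10^(0.609/10) = 1.151, G_1 = 10^(17.6/10) = 57.54
  Stage 2: F_2 = 10^(7.82/10) = 6.053, G_2 = 10^(−7.51/10) = 0.1774
  Stage 3: F_3 = 10^(4.13/10) = 2.588, G_3 = 10^(−4.13/10) = 0.3864
Friis cascade:
  F = 1.151 + (6.053 − 1)/57.54 + (2.588 − 1)/10.21 = 1.394
NF = 10 log₁₀(1.394) = 1.44 dB

1.44 dB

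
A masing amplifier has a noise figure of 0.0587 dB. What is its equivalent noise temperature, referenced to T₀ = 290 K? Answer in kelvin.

3.95 K

F = 10^(0.0587/10) = 1.01361
T_e = (F − 1)·T₀ = (1.01361 − 1) × 290 = 3.95 K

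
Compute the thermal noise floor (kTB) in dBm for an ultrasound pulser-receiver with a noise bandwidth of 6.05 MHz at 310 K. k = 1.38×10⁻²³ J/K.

−105.9 dBm

P_n = kTB = 1.38×10⁻²³ × 310 × 6.05×10⁶ = 2.59×10⁻¹⁴ W
In dBm: 10 log₁₀(2.59×10⁻¹⁴ / 10⁻³) = −105.9 dBm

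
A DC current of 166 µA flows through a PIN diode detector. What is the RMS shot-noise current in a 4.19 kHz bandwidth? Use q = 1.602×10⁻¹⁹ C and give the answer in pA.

I_n = √(2qI·B)
2qI·B = 2 × 1.602×10⁻¹⁹ × 1.66×10⁻⁴ × 4.19×10³ = 2.23×10⁻¹⁹ A²
I_n = √(2.23×10⁻¹⁹) = 4.72×10⁻¹⁰ A = 472 pA

472 pA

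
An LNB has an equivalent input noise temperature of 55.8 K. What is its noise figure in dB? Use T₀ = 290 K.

F = 1 + T_e/T₀ = 1 + 55.8/290 = 1.19241
NF = 10 log₁₀(1.19241) = 0.764 dB

0.764 dB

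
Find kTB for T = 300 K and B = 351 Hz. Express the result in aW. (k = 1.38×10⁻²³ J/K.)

P_n = kTB = 1.38×10⁻²³ × 300 × 3.51×10² = 1.45×10⁻¹⁸ W = 1.45 aW

1.45 aW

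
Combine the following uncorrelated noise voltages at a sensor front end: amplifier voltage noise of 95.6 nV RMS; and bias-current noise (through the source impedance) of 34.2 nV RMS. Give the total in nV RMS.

102 nV

Uncorrelated sources add in power (mean-square): V_tot = √(ΣV_i²)
V_tot = √[(9.56×10⁻⁸)² + (3.42×10⁻⁸)²] = 1.02×10⁻⁷ V = 102 nV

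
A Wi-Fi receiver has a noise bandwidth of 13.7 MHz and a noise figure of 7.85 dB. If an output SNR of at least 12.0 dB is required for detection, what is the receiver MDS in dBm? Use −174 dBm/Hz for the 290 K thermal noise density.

−82.8 dBm

Sensitivity = −174 + 10 log₁₀(B) + NF + SNR_min
= −174 + 71.37 + 7.85 + 12.0
= −82.78 dBm → −82.8 dBm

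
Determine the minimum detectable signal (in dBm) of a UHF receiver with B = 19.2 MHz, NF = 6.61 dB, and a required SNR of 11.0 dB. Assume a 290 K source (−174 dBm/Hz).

−83.6 dBm

Sensitivity = −174 + 10 log₁₀(B) + NF + SNR_min
= −174 + 72.83 + 6.61 + 11.0
= −83.56 dBm → −83.6 dBm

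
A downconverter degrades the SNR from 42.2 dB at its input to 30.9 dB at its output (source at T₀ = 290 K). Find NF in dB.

NF (dB) = SNR_in(dB) − SNR_out(dB) when the source is at T₀
NF = 42.2 − 30.9 = 11.3 dB

11.3 dB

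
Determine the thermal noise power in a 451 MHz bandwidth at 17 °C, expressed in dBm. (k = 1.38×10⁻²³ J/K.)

T = 17 °C + 273.15 = 290.15 K
P_n = kTB = 1.38×10⁻²³ × 290.15 × 4.51×10⁸ = 1.81×10⁻¹² W
In dBm: 10 log₁₀(1.81×10⁻¹² / 10⁻³) = −87.4 dBm

−87.4 dBm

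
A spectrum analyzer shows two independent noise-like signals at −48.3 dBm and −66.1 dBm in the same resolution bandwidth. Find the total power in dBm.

Convert to linear, add, convert back:
P₁ = 1.48×10⁻⁸ W, P₂ = 2.45×10⁻¹⁰ W
P_tot = 1.50×10⁻⁸ W → 10 log₁₀(P_tot / 10⁻³) = −48.2 dBm

−48.2 dBm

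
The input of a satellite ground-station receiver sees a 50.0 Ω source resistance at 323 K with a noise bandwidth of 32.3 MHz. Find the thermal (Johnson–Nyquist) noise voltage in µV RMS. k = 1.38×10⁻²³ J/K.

V_n = √(4kTRB)
4kTRB = 4 × 1.38×10⁻²³ × 323 × 5.00×10¹ × 3.23×10⁷ = 2.88×10⁻¹¹ V²
V_n = √(2.88×10⁻¹¹) = 5.37×10⁻⁶ V = 5.37 µV

5.37 µV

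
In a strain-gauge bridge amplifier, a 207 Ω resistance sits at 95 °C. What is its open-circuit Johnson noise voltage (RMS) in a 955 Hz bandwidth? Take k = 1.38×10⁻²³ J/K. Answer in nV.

T = 95 °C + 273.15 = 368.15 K
V_n = √(4kTRB)
4kTRB = 4 × 1.38×10⁻²³ × 368.15 × 2.07×10² × 9.55×10² = 4.02×10⁻¹⁵ V²
V_n = √(4.02×10⁻¹⁵) = 6.34×10⁻⁸ V = 63.4 nV

63.4 nV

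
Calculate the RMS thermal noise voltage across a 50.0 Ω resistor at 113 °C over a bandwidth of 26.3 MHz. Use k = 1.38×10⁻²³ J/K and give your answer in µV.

T = 113 °C + 273.15 = 386.15 K
V_n = √(4kTRB)
4kTRB = 4 × 1.38×10⁻²³ × 386.15 × 5.00×10¹ × 2.63×10⁷ = 2.80×10⁻¹¹ V²
V_n = √(2.80×10⁻¹¹) = 5.29×10⁻⁶ V = 5.29 µV

5.29 µV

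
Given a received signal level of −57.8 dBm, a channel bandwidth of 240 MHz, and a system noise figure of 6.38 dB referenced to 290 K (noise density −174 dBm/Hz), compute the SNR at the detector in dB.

Noise floor: N = −174 + 10 log₁₀(B) + NF
10 log₁₀(2.40×10⁸) = 83.8 dB
N = −174 + 83.8 + 6.38 = −83.82 dBm
SNR = P_sig − N = −57.8 − (−83.82) = 26.02 dB → 26.0 dB

26.0 dB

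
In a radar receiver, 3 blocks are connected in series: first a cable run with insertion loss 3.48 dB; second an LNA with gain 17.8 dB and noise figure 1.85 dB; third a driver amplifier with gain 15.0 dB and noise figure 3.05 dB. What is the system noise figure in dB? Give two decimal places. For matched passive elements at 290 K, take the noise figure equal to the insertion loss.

Convert to linear (a loss of L dB is a gain of −L dB): F_i = 10^(NF_i/10), G_i = 10^(G_i,dB/10)
  Stage 1: F_1 = 10^(3.48/10) = 2.228, G_1 = 10^(−3.48/10) = 0.4487
  Stage 2: F_2 = 10^(1.85/10) = 1.531, G_2 = 10^(17.8/10) = 60.26
  Stage 3: F_3 = 10^(3.05/10) = 2.018, G_3 = 10^(15.0/10) = 31.62
Friis cascade:
  F = 2.228 + (1.531 − 1)/0.4487 + (2.018 − 1)/27.04 = 3.450
NF = 10 log₁₀(3.450) = 5.38 dB

5.38 dB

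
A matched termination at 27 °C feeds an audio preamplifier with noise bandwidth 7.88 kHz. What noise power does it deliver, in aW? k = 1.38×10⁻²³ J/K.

T = 27 °C + 273.15 = 300.15 K
P_n = kTB = 1.38×10⁻²³ × 300.15 × 7.88×10³ = 3.26×10⁻¹⁷ W = 32.6 aW

32.6 aW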